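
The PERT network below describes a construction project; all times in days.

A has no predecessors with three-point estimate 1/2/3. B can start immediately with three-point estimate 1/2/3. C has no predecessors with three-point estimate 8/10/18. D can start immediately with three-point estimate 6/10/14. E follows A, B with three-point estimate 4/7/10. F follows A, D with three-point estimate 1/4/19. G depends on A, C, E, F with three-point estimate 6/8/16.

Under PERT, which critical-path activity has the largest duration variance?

F

te_A = (1 + 4·2 + 3)/6 = 12/6 = 2; σ²_A = ((3−1)/6)² = 0.111
te_B = (1 + 4·2 + 3)/6 = 12/6 = 2; σ²_B = ((3−1)/6)² = 0.111
te_C = (8 + 4·10 + 18)/6 = 66/6 = 11; σ²_C = ((18−8)/6)² = 2.778
te_D = (6 + 4·10 + 14)/6 = 60/6 = 10; σ²_D = ((14−6)/6)² = 1.778
te_E = (4 + 4·7 + 10)/6 = 42/6 = 7; σ²_E = ((10−4)/6)² = 1.000
te_F = (1 + 4·4 + 19)/6 = 36/6 = 6; σ²_F = ((19−1)/6)² = 9.000
te_G = (6 + 4·8 + 16)/6 = 54/6 = 9; σ²_G = ((16−6)/6)² = 2.778

Forward pass:
ES_A = 0; EF_A = 2
ES_B = 0; EF_B = 2
ES_C = 0; EF_C = 11
ES_D = 0; EF_D = 10
ES_E = max(EF_A=2, EF_B=2) = 2; EF_E = 2+7 = 9
ES_F = max(EF_A=2, EF_D=10) = 10; EF_F = 10+6 = 16
ES_G = max(EF_A=2, EF_C=11, EF_E=9, EF_F=16) = 16; EF_G = 16+9 = 25
Expected project duration μ = 25 days. Critical path: D → F → G.

Variances on critical path: σ²_D=1.778, σ²_F=9.000, σ²_G=2.778.
Largest is σ²_F = 9.000.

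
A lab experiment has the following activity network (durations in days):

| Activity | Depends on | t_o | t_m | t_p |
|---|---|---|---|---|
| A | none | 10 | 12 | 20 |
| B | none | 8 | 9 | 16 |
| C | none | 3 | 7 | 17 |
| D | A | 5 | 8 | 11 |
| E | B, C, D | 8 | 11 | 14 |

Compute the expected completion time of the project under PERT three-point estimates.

te_A = (10 + 4·12 + 20)/6 = 78/6 = 13
te_B = (8 + 4·9 + 16)/6 = 60/6 = 10
te_C = (3 + 4·7 + 17)/6 = 48/6 = 8
te_D = (5 + 4·8 + 11)/6 = 48/6 = 8
te_E = (8 + 4·11 + 14)/6 = 66/6 = 11

Forward pass:
ES_A = 0; EF_A = 13
ES_B = 0; EF_B = 10
ES_C = 0; EF_C = 8
ES_D = 13; EF_D = 13+8 = 21
ES_E = max(EF_B=10, EF_C=8, EF_D=21) = 21; EF_E = 21+11 = 32
Expected project duration μ = 32 days. Critical path: A → D → E.

32 days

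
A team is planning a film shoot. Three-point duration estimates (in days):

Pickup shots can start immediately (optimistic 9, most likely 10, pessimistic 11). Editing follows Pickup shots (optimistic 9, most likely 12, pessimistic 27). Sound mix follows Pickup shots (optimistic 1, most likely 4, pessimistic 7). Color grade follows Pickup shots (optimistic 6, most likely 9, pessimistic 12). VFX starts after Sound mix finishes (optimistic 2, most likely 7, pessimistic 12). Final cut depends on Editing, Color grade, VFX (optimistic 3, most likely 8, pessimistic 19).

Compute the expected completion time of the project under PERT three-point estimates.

te_Pickup shots = (9 + 4·10 + 11)/6 = 60/6 = 10
te_Editing = (9 + 4·12 + 27)/6 = 84/6 = 14
te_Sound mix = (1 + 4·4 + 7)/6 = 24/6 = 4
te_Color grade = (6 + 4·9 + 12)/6 = 54/6 = 9
te_VFX = (2 + 4·7 + 12)/6 = 42/6 = 7
te_Final cut = (3 + 4·8 + 19)/6 = 54/6 = 9

Forward pass:
ES_Pickup shots = 0; EF_Pickup shots = 10
ES_Editing = 10; EF_Editing = 10+14 = 24
ES_Sound mix = 10; EF_Sound mix = 10+4 = 14
ES_Color grade = 10; EF_Color grade = 10+9 = 19
ES_VFX = 14; EF_VFX = 14+7 = 21
ES_Final cut = max(EF_Editing=24, EF_Color grade=19, EF_VFX=21) = 24; EF_Final cut = 24+9 = 33
Expected project duration μ = 33 days. Critical path: Pickup shots → Editing → Final cut.

33 days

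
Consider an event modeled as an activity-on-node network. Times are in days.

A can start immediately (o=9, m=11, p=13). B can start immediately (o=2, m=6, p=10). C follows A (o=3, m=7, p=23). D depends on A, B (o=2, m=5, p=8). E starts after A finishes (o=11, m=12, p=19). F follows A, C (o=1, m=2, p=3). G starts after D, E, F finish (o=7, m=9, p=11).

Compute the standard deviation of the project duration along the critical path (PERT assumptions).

te_A = (9 + 4·11 + 13)/6 = 66/6 = 11; σ²_A = ((13−9)/6)² = 0.444
te_B = (2 + 4·6 + 10)/6 = 36/6 = 6; σ²_B = ((10−2)/6)² = 1.778
te_C = (3 + 4·7 + 23)/6 = 54/6 = 9; σ²_C = ((23−3)/6)² = 11.111
te_D = (2 + 4·5 + 8)/6 = 30/6 = 5; σ²_D = ((8−2)/6)² = 1.000
te_E = (11 + 4·12 + 19)/6 = 78/6 = 13; σ²_E = ((19−11)/6)² = 1.778
te_F = (1 + 4·2 + 3)/6 = 12/6 = 2; σ²_F = ((3−1)/6)² = 0.111
te_G = (7 + 4·9 + 11)/6 = 54/6 = 9; σ²_G = ((11−7)/6)² = 0.444

Forward pass:
ES_A = 0; EF_A = 11
ES_B = 0; EF_B = 6
ES_C = 11; EF_C = 11+9 = 20
ES_D = max(EF_A=11, EF_B=6) = 11; EF_D = 11+5 = 16
ES_E = 11; EF_E = 11+13 = 24
ES_F = max(EF_A=11, EF_C=20) = 20; EF_F = 20+2 = 22
ES_G = max(EF_D=16, EF_E=24, EF_F=22) = 24; EF_G = 24+9 = 33
Expected project duration μ = 33 days. Critical path: A → E → G.

Variance along critical path = 0.444 + 1.778 + 0.444 = 2.667
σ = √2.667 = 1.633 days

1.63 days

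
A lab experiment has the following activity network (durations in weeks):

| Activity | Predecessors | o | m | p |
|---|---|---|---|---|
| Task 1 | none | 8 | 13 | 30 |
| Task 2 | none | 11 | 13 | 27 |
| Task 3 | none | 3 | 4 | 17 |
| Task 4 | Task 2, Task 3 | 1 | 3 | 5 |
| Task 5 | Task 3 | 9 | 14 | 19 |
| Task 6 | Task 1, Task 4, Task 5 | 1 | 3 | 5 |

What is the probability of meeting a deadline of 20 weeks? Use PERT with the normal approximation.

te_Task 1 = (8 + 4·13 + 30)/6 = 90/6 = 15; σ²_Task 1 = ((30−8)/6)² = 13.444
te_Task 2 = (11 + 4·13 + 27)/6 = 90/6 = 15; σ²_Task 2 = ((27−11)/6)² = 7.111
te_Task 3 = (3 + 4·4 + 17)/6 = 36/6 = 6; σ²_Task 3 = ((17−3)/6)² = 5.444
te_Task 4 = (1 + 4·3 + 5)/6 = 18/6 = 3; σ²_Task 4 = ((5−1)/6)² = 0.444
te_Task 5 = (9 + 4·14 + 19)/6 = 84/6 = 14; σ²_Task 5 = ((19−9)/6)² = 2.778
te_Task 6 = (1 + 4·3 + 5)/6 = 18/6 = 3; σ²_Task 6 = ((5−1)/6)² = 0.444

Forward pass:
ES_Task 1 = 0; EF_Task 1 = 15
ES_Task 2 = 0; EF_Task 2 = 15
ES_Task 3 = 0; EF_Task 3 = 6
ES_Task 4 = max(EF_Task 2=15, EF_Task 3=6) = 15; EF_Task 4 = 15+3 = 18
ES_Task 5 = 6; EF_Task 5 = 6+14 = 20
ES_Task 6 = max(EF_Task 1=15, EF_Task 4=18, EF_Task 5=20) = 20; EF_Task 6 = 20+3 = 23
Expected project duration μ = 23 weeks. Critical path: Task 3 → Task 5 → Task 6.

Variance along critical path = 5.444 + 2.778 + 0.444 = 8.667; σ = √8.667 = 2.944 weeks.
Z = (20 − 23) / 2.944 = -1.019
P(T ≤ 20) = Φ(-1.019) ≈ 0.154

0.154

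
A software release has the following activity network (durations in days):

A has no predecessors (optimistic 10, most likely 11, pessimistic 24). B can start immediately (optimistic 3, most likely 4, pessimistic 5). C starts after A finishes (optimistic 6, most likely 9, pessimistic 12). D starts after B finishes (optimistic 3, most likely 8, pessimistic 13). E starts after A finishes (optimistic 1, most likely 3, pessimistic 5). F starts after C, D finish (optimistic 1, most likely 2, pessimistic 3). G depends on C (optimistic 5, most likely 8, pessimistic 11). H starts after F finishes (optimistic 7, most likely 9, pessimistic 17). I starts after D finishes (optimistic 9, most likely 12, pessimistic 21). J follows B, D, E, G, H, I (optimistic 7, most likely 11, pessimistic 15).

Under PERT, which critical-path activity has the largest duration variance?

te_A = (10 + 4·11 + 24)/6 = 78/6 = 13; σ²_A = ((24−10)/6)² = 5.444
te_B = (3 + 4·4 + 5)/6 = 24/6 = 4; σ²_B = ((5−3)/6)² = 0.111
te_C = (6 + 4·9 + 12)/6 = 54/6 = 9; σ²_C = ((12−6)/6)² = 1.000
te_D = (3 + 4·8 + 13)/6 = 48/6 = 8; σ²_D = ((13−3)/6)² = 2.778
te_E = (1 + 4·3 + 5)/6 = 18/6 = 3; σ²_E = ((5−1)/6)² = 0.444
te_F = (1 + 4·2 + 3)/6 = 12/6 = 2; σ²_F = ((3−1)/6)² = 0.111
te_G = (5 + 4·8 + 11)/6 = 48/6 = 8; σ²_G = ((11−5)/6)² = 1.000
te_H = (7 + 4·9 + 17)/6 = 60/6 = 10; σ²_H = ((17−7)/6)² = 2.778
te_I = (9 + 4·12 + 21)/6 = 78/6 = 13; σ²_I = ((21−9)/6)² = 4.000
te_J = (7 + 4·11 + 15)/6 = 66/6 = 11; σ²_J = ((15−7)/6)² = 1.778

Forward pass:
ES_A = 0; EF_A = 13
ES_B = 0; EF_B = 4
ES_C = 13; EF_C = 13+9 = 22
ES_D = 4; EF_D = 4+8 = 12
ES_E = 13; EF_E = 13+3 = 16
ES_F = max(EF_C=22, EF_D=12) = 22; EF_F = 22+2 = 24
ES_G = 22; EF_G = 22+8 = 30
ES_H = 24; EF_H = 24+10 = 34
ES_I = 12; EF_I = 12+13 = 25
ES_J = max(EF_B=4, EF_D=12, EF_E=16, EF_G=30, EF_H=34, EF_I=25) = 34; EF_J = 34+11 = 45
Expected project duration μ = 45 days. Critical path: A → C → F → H → J.

Variances on critical path: σ²_A=5.444, σ²_C=1.000, σ²_F=0.111, σ²_H=2.778, σ²_J=1.778.
Largest is σ²_A = 5.444.

A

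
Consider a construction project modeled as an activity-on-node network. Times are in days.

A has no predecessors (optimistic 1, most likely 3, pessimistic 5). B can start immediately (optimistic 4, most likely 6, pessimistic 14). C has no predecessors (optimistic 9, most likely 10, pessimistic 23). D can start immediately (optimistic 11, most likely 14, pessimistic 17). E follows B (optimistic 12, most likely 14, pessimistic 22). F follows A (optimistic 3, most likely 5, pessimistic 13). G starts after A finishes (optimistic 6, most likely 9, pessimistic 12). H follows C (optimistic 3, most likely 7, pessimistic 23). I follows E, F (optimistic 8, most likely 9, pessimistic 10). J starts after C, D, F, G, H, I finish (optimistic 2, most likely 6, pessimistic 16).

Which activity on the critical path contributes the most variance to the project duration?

te_A = (1 + 4·3 + 5)/6 = 18/6 = 3; σ²_A = ((5−1)/6)² = 0.444
te_B = (4 + 4·6 + 14)/6 = 42/6 = 7; σ²_B = ((14−4)/6)² = 2.778
te_C = (9 + 4·10 + 23)/6 = 72/6 = 12; σ²_C = ((23−9)/6)² = 5.444
te_D = (11 + 4·14 + 17)/6 = 84/6 = 14; σ²_D = ((17−11)/6)² = 1.000
te_E = (12 + 4·14 + 22)/6 = 90/6 = 15; σ²_E = ((22−12)/6)² = 2.778
te_F = (3 + 4·5 + 13)/6 = 36/6 = 6; σ²_F = ((13−3)/6)² = 2.778
te_G = (6 + 4·9 + 12)/6 = 54/6 = 9; σ²_G = ((12−6)/6)² = 1.000
te_H = (3 + 4·7 + 23)/6 = 54/6 = 9; σ²_H = ((23−3)/6)² = 11.111
te_I = (8 + 4·9 + 10)/6 = 54/6 = 9; σ²_I = ((10−8)/6)² = 0.111
te_J = (2 + 4·6 + 16)/6 = 42/6 = 7; σ²_J = ((16−2)/6)² = 5.444

Forward pass:
ES_A = 0; EF_A = 3
ES_B = 0; EF_B = 7
ES_C = 0; EF_C = 12
ES_D = 0; EF_D = 14
ES_E = 7; EF_E = 7+15 = 22
ES_F = 3; EF_F = 3+6 = 9
ES_G = 3; EF_G = 3+9 = 12
ES_H = 12; EF_H = 12+9 = 21
ES_I = max(EF_E=22, EF_F=9) = 22; EF_I = 22+9 = 31
ES_J = max(EF_C=12, EF_D=14, EF_F=9, EF_G=12, EF_H=21, EF_I=31) = 31; EF_J = 31+7 = 38
Expected project duration μ = 38 days. Critical path: B → E → I → J.

Variances on critical path: σ²_B=2.778, σ²_E=2.778, σ²_I=0.111, σ²_J=5.444.
Largest is σ²_J = 5.444.

J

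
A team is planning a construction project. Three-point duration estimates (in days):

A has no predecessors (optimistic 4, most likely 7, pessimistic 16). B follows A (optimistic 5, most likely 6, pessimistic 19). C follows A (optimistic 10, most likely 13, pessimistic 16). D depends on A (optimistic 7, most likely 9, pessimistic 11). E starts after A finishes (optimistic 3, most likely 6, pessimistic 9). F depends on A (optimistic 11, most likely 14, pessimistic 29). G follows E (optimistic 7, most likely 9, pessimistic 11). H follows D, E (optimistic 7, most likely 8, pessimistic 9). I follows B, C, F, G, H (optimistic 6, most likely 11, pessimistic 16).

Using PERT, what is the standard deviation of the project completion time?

2.71 days

te_A = (4 + 4·7 + 16)/6 = 48/6 = 8; σ²_A = ((16−4)/6)² = 4.000
te_B = (5 + 4·6 + 19)/6 = 48/6 = 8; σ²_B = ((19−5)/6)² = 5.444
te_C = (10 + 4·13 + 16)/6 = 78/6 = 13; σ²_C = ((16−10)/6)² = 1.000
te_D = (7 + 4·9 + 11)/6 = 54/6 = 9; σ²_D = ((11−7)/6)² = 0.444
te_E = (3 + 4·6 + 9)/6 = 36/6 = 6; σ²_E = ((9−3)/6)² = 1.000
te_F = (11 + 4·14 + 29)/6 = 96/6 = 16; σ²_F = ((29−11)/6)² = 9.000
te_G = (7 + 4·9 + 11)/6 = 54/6 = 9; σ²_G = ((11−7)/6)² = 0.444
te_H = (7 + 4·8 + 9)/6 = 48/6 = 8; σ²_H = ((9−7)/6)² = 0.111
te_I = (6 + 4·11 + 16)/6 = 66/6 = 11; σ²_I = ((16−6)/6)² = 2.778

Forward pass:
ES_A = 0; EF_A = 8
ES_B = 8; EF_B = 8+8 = 16
ES_C = 8; EF_C = 8+13 = 21
ES_D = 8; EF_D = 8+9 = 17
ES_E = 8; EF_E = 8+6 = 14
ES_F = 8; EF_F = 8+16 = 24
ES_G = 14; EF_G = 14+9 = 23
ES_H = max(EF_D=17, EF_E=14) = 17; EF_H = 17+8 = 25
ES_I = max(EF_B=16, EF_C=21, EF_F=24, EF_G=23, EF_H=25) = 25; EF_I = 25+11 = 36
Expected project duration μ = 36 days. Critical path: A → D → H → I.

Variance along critical path = 4.000 + 0.444 + 0.111 + 2.778 = 7.333
σ = √7.333 = 2.708 days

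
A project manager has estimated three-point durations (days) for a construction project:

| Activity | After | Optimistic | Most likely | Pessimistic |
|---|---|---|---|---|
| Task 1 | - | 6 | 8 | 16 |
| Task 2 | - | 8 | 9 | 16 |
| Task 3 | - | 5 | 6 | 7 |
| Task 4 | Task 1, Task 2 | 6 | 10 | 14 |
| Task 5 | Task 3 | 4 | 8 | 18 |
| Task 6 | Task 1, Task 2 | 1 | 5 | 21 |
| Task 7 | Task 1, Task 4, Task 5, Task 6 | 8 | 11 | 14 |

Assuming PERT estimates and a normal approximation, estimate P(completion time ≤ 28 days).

te_Task 1 = (6 + 4·8 + 16)/6 = 54/6 = 9; σ²_Task 1 = ((16−6)/6)² = 2.778
te_Task 2 = (8 + 4·9 + 16)/6 = 60/6 = 10; σ²_Task 2 = ((16−8)/6)² = 1.778
te_Task 3 = (5 + 4·6 + 7)/6 = 36/6 = 6; σ²_Task 3 = ((7−5)/6)² = 0.111
te_Task 4 = (6 + 4·10 + 14)/6 = 60/6 = 10; σ²_Task 4 = ((14−6)/6)² = 1.778
te_Task 5 = (4 + 4·8 + 18)/6 = 54/6 = 9; σ²_Task 5 = ((18−4)/6)² = 5.444
te_Task 6 = (1 + 4·5 + 21)/6 = 42/6 = 7; σ²_Task 6 = ((21−1)/6)² = 11.111
te_Task 7 = (8 + 4·11 + 14)/6 = 66/6 = 11; σ²_Task 7 = ((14−8)/6)² = 1.000

Forward pass:
ES_Task 1 = 0; EF_Task 1 = 9
ES_Task 2 = 0; EF_Task 2 = 10
ES_Task 3 = 0; EF_Task 3 = 6
ES_Task 4 = max(EF_Task 1=9, EF_Task 2=10) = 10; EF_Task 4 = 10+10 = 20
ES_Task 5 = 6; EF_Task 5 = 6+9 = 15
ES_Task 6 = max(EF_Task 1=9, EF_Task 2=10) = 10; EF_Task 6 = 10+7 = 17
ES_Task 7 = max(EF_Task 1=9, EF_Task 4=20, EF_Task 5=15, EF_Task 6=17) = 20; EF_Task 7 = 20+11 = 31
Expected project duration μ = 31 days. Critical path: Task 2 → Task 4 → Task 7.

Variance along critical path = 1.778 + 1.778 + 1.000 = 4.556; σ = √4.556 = 2.134 days.
Z = (28 − 31) / 2.134 = -1.406
P(T ≤ 28) = Φ(-1.406) ≈ 0.080

0.080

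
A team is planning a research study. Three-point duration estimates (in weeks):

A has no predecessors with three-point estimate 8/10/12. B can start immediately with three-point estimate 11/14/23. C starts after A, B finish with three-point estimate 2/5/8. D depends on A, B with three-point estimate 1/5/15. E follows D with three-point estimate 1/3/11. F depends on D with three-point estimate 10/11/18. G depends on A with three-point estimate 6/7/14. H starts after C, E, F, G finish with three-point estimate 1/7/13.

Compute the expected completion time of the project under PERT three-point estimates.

te_A = (8 + 4·10 + 12)/6 = 60/6 = 10
te_B = (11 + 4·14 + 23)/6 = 90/6 = 15
te_C = (2 + 4·5 + 8)/6 = 30/6 = 5
te_D = (1 + 4·5 + 15)/6 = 36/6 = 6
te_E = (1 + 4·3 + 11)/6 = 24/6 = 4
te_F = (10 + 4·11 + 18)/6 = 72/6 = 12
te_G = (6 + 4·7 + 14)/6 = 48/6 = 8
te_H = (1 + 4·7 + 13)/6 = 42/6 = 7

Forward pass:
ES_A = 0; EF_A = 10
ES_B = 0; EF_B = 15
ES_C = max(EF_A=10, EF_B=15) = 15; EF_C = 15+5 = 20
ES_D = max(EF_A=10, EF_B=15) = 15; EF_D = 15+6 = 21
ES_E = 21; EF_E = 21+4 = 25
ES_F = 21; EF_F = 21+12 = 33
ES_G = 10; EF_G = 10+8 = 18
ES_H = max(EF_C=20, EF_E=25, EF_F=33, EF_G=18) = 33; EF_H = 33+7 = 40
Expected project duration μ = 40 weeks. Critical path: B → D → F → H.

40 weeks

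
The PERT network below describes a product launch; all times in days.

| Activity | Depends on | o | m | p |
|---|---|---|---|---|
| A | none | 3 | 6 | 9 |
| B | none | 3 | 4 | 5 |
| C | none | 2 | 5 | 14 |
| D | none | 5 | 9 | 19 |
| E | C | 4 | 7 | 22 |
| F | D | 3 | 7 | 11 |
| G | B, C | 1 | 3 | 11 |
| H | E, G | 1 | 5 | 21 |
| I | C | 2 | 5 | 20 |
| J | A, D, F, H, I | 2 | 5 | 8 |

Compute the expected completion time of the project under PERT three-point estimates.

te_A = (3 + 4·6 + 9)/6 = 36/6 = 6
te_B = (3 + 4·4 + 5)/6 = 24/6 = 4
te_C = (2 + 4·5 + 14)/6 = 36/6 = 6
te_D = (5 + 4·9 + 19)/6 = 60/6 = 10
te_E = (4 + 4·7 + 22)/6 = 54/6 = 9
te_F = (3 + 4·7 + 11)/6 = 42/6 = 7
te_G = (1 + 4·3 + 11)/6 = 24/6 = 4
te_H = (1 + 4·5 + 21)/6 = 42/6 = 7
te_I = (2 + 4·5 + 20)/6 = 42/6 = 7
te_J = (2 + 4·5 + 8)/6 = 30/6 = 5

Forward pass:
ES_A = 0; EF_A = 6
ES_B = 0; EF_B = 4
ES_C = 0; EF_C = 6
ES_D = 0; EF_D = 10
ES_E = 6; EF_E = 6+9 = 15
ES_F = 10; EF_F = 10+7 = 17
ES_G = max(EF_B=4, EF_C=6) = 6; EF_G = 6+4 = 10
ES_H = max(EF_E=15, EF_G=10) = 15; EF_H = 15+7 = 22
ES_I = 6; EF_I = 6+7 = 13
ES_J = max(EF_A=6, EF_D=10, EF_F=17, EF_H=22, EF_I=13) = 22; EF_J = 22+5 = 27
Expected project duration μ = 27 days. Critical path: C → E → H → J.

27 days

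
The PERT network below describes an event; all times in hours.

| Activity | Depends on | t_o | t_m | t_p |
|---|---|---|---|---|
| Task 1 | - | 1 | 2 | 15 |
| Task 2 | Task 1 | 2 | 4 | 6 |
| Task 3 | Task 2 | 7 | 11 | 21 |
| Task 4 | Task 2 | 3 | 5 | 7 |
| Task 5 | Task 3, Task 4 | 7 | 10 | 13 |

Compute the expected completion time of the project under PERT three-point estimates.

te_Task 1 = (1 + 4·2 + 15)/6 = 24/6 = 4
te_Task 2 = (2 + 4·4 + 6)/6 = 24/6 = 4
te_Task 3 = (7 + 4·11 + 21)/6 = 72/6 = 12
te_Task 4 = (3 + 4·5 + 7)/6 = 30/6 = 5
te_Task 5 = (7 + 4·10 + 13)/6 = 60/6 = 10

Forward pass:
ES_Task 1 = 0; EF_Task 1 = 4
ES_Task 2 = 4; EF_Task 2 = 4+4 = 8
ES_Task 3 = 8; EF_Task 3 = 8+12 = 20
ES_Task 4 = 8; EF_Task 4 = 8+5 = 13
ES_Task 5 = max(EF_Task 3=20, EF_Task 4=13) = 20; EF_Task 5 = 20+10 = 30
Expected project duration μ = 30 hours. Critical path: Task 1 → Task 2 → Task 3 → Task 5.

30 hours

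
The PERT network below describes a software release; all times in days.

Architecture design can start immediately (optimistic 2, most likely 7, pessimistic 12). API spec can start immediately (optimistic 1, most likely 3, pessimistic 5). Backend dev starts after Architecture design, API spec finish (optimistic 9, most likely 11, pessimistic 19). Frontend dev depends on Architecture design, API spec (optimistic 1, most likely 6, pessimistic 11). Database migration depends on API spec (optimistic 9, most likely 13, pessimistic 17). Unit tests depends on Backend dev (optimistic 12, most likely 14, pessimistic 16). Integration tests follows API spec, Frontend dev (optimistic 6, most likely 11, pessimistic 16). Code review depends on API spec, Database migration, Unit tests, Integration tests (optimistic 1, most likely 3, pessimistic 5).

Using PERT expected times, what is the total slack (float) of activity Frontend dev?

te_Architecture design = (2 + 4·7 + 12)/6 = 42/6 = 7
te_API spec = (1 + 4·3 + 5)/6 = 18/6 = 3
te_Backend dev = (9 + 4·11 + 19)/6 = 72/6 = 12
te_Frontend dev = (1 + 4·6 + 11)/6 = 36/6 = 6
te_Database migration = (9 + 4·13 + 17)/6 = 78/6 = 13
te_Unit tests = (12 + 4·14 + 16)/6 = 84/6 = 14
te_Integration tests = (6 + 4·11 + 16)/6 = 66/6 = 11
te_Code review = (1 + 4·3 + 5)/6 = 18/6 = 3

Forward pass:
ES_Architecture design = 0; EF_Architecture design = 7
ES_API spec = 0; EF_API spec = 3
ES_Backend dev = max(EF_Architecture design=7, EF_API spec=3) = 7; EF_Backend dev = 7+12 = 19
ES_Frontend dev = max(EF_Architecture design=7, EF_API spec=3) = 7; EF_Frontend dev = 7+6 = 13
ES_Database migration = 3; EF_Database migration = 3+13 = 16
ES_Unit tests = 19; EF_Unit tests = 19+14 = 33
ES_Integration tests = max(EF_API spec=3, EF_Frontend dev=13) = 13; EF_Integration tests = 13+11 = 24
ES_Code review = max(EF_API spec=3, EF_Database migration=16, EF_Unit tests=33, EF_Integration tests=24) = 33; EF_Code review = 33+3 = 36
Expected project duration μ = 36 days. Critical path: Architecture design → Backend dev → Unit tests → Code review.

Backward pass:
LF_Code review = 36; LS_Code review = 36−3 = 33
LF_Integration tests = LS_Code review = 33; LS_Integration tests = 33−11 = 22
LF_Unit tests = LS_Code review = 33; LS_Unit tests = 33−14 = 19
LF_Database migration = LS_Code review = 33; LS_Database migration = 33−13 = 20
LF_Frontend dev = LS_Integration tests = 22; LS_Frontend dev = 22−6 = 16
LF_Backend dev = LS_Unit tests = 19; LS_Backend dev = 19−12 = 7
LF_API spec = min(LS_Backend dev=7, LS_Frontend dev=16, LS_Database migration=20, LS_Integration tests=22, LS_Code review=33) = 7; LS_API spec = 7−3 = 4
LF_Architecture design = min(LS_Backend dev=7, LS_Frontend dev=16) = 7; LS_Architecture design = 7−7 = 0
Slack_Frontend dev = LS_Frontend dev − ES_Frontend dev = 16 − 7 = 9

9 days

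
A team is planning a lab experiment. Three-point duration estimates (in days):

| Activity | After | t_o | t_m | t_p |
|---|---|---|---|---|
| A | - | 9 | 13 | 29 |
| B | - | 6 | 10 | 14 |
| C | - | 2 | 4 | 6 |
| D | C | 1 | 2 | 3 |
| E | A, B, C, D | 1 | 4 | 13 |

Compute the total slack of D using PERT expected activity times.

te_A = (9 + 4·13 + 29)/6 = 90/6 = 15
te_B = (6 + 4·10 + 14)/6 = 60/6 = 10
te_C = (2 + 4·4 + 6)/6 = 24/6 = 4
te_D = (1 + 4·2 + 3)/6 = 12/6 = 2
te_E = (1 + 4·4 + 13)/6 = 30/6 = 5

Forward pass:
ES_A = 0; EF_A = 15
ES_B = 0; EF_B = 10
ES_C = 0; EF_C = 4
ES_D = 4; EF_D = 4+2 = 6
ES_E = max(EF_A=15, EF_B=10, EF_C=4, EF_D=6) = 15; EF_E = 15+5 = 20
Expected project duration μ = 20 days. Critical path: A → E.

Backward pass:
LF_E = 20; LS_E = 20−5 = 15
LF_D = LS_E = 15; LS_D = 15−2 = 13
LF_C = min(LS_D=13, LS_E=15) = 13; LS_C = 13−4 = 9
LF_B = LS_E = 15; LS_B = 15−10 = 5
LF_A = LS_E = 15; LS_A = 15−15 = 0
Slack_D = LS_D − ES_D = 13 − 4 = 9

9 days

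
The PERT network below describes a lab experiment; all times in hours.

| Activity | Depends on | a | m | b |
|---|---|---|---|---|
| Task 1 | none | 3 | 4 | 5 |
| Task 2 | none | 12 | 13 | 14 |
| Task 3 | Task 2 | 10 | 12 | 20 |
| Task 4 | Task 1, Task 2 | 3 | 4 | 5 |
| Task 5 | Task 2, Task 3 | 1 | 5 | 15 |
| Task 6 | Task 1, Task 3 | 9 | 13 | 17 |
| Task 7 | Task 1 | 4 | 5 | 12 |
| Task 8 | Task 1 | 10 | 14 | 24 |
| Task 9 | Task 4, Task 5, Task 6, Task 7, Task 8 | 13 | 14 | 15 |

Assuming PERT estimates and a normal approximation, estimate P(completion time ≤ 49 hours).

0.034

te_Task 1 = (3 + 4·4 + 5)/6 = 24/6 = 4; σ²_Task 1 = ((5−3)/6)² = 0.111
te_Task 2 = (12 + 4·13 + 14)/6 = 78/6 = 13; σ²_Task 2 = ((14−12)/6)² = 0.111
te_Task 3 = (10 + 4·12 + 20)/6 = 78/6 = 13; σ²_Task 3 = ((20−10)/6)² = 2.778
te_Task 4 = (3 + 4·4 + 5)/6 = 24/6 = 4; σ²_Task 4 = ((5−3)/6)² = 0.111
te_Task 5 = (1 + 4·5 + 15)/6 = 36/6 = 6; σ²_Task 5 = ((15−1)/6)² = 5.444
te_Task 6 = (9 + 4·13 + 17)/6 = 78/6 = 13; σ²_Task 6 = ((17−9)/6)² = 1.778
te_Task 7 = (4 + 4·5 + 12)/6 = 36/6 = 6; σ²_Task 7 = ((12−4)/6)² = 1.778
te_Task 8 = (10 + 4·14 + 24)/6 = 90/6 = 15; σ²_Task 8 = ((24−10)/6)² = 5.444
te_Task 9 = (13 + 4·14 + 15)/6 = 84/6 = 14; σ²_Task 9 = ((15−13)/6)² = 0.111

Forward pass:
ES_Task 1 = 0; EF_Task 1 = 4
ES_Task 2 = 0; EF_Task 2 = 13
ES_Task 3 = 13; EF_Task 3 = 13+13 = 26
ES_Task 4 = max(EF_Task 1=4, EF_Task 2=13) = 13; EF_Task 4 = 13+4 = 17
ES_Task 5 = max(EF_Task 2=13, EF_Task 3=26) = 26; EF_Task 5 = 26+6 = 32
ES_Task 6 = max(EF_Task 1=4, EF_Task 3=26) = 26; EF_Task 6 = 26+13 = 39
ES_Task 7 = 4; EF_Task 7 = 4+6 = 10
ES_Task 8 = 4; EF_Task 8 = 4+15 = 19
ES_Task 9 = max(EF_Task 4=17, EF_Task 5=32, EF_Task 6=39, EF_Task 7=10, EF_Task 8=19) = 39; EF_Task 9 = 39+14 = 53
Expected project duration μ = 53 hours. Critical path: Task 2 → Task 3 → Task 6 → Task 9.

Variance along critical path = 0.111 + 2.778 + 1.778 + 0.111 = 4.778; σ = √4.778 = 2.186 hours.
Z = (49 − 53) / 2.186 = -1.830
P(T ≤ 49) = Φ(-1.830) ≈ 0.034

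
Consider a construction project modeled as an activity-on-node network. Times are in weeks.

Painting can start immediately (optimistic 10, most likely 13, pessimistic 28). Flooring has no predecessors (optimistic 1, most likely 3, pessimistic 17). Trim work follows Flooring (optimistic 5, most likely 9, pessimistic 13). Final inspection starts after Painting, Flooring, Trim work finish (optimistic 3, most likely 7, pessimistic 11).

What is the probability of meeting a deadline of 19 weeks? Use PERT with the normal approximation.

0.180

te_Painting = (10 + 4·13 + 28)/6 = 90/6 = 15; σ²_Painting = ((28−10)/6)² = 9.000
te_Flooring = (1 + 4·3 + 17)/6 = 30/6 = 5; σ²_Flooring = ((17−1)/6)² = 7.111
te_Trim work = (5 + 4·9 + 13)/6 = 54/6 = 9; σ²_Trim work = ((13−5)/6)² = 1.778
te_Final inspection = (3 + 4·7 + 11)/6 = 42/6 = 7; σ²_Final inspection = ((11−3)/6)² = 1.778

Forward pass:
ES_Painting = 0; EF_Painting = 15
ES_Flooring = 0; EF_Flooring = 5
ES_Trim work = 5; EF_Trim work = 5+9 = 14
ES_Final inspection = max(EF_Painting=15, EF_Flooring=5, EF_Trim work=14) = 15; EF_Final inspection = 15+7 = 22
Expected project duration μ = 22 weeks. Critical path: Painting → Final inspection.

Variance along critical path = 9.000 + 1.778 = 10.778; σ = √10.778 = 3.283 weeks.
Z = (19 − 22) / 3.283 = -0.914
P(T ≤ 19) = Φ(-0.914) ≈ 0.180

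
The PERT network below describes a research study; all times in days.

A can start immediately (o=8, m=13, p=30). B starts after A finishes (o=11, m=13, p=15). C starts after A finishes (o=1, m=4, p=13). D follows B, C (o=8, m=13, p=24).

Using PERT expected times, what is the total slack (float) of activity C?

8 days

te_A = (8 + 4·13 + 30)/6 = 90/6 = 15
te_B = (11 + 4·13 + 15)/6 = 78/6 = 13
te_C = (1 + 4·4 + 13)/6 = 30/6 = 5
te_D = (8 + 4·13 + 24)/6 = 84/6 = 14

Forward pass:
ES_A = 0; EF_A = 15
ES_B = 15; EF_B = 15+13 = 28
ES_C = 15; EF_C = 15+5 = 20
ES_D = max(EF_B=28, EF_C=20) = 28; EF_D = 28+14 = 42
Expected project duration μ = 42 days. Critical path: A → B → D.

Backward pass:
LF_D = 42; LS_D = 42−14 = 28
LF_C = LS_D = 28; LS_C = 28−5 = 23
LF_B = LS_D = 28; LS_B = 28−13 = 15
LF_A = min(LS_B=15, LS_C=23) = 15; LS_A = 15−15 = 0
Slack_C = LS_C − ES_C = 23 − 15 = 8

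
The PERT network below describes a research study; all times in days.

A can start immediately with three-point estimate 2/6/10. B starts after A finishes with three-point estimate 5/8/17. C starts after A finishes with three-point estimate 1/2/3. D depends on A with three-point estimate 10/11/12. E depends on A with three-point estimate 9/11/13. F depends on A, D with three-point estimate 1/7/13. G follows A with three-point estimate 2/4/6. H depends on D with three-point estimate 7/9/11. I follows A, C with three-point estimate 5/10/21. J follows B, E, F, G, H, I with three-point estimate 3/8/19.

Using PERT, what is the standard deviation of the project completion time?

3.07 days

te_A = (2 + 4·6 + 10)/6 = 36/6 = 6; σ²_A = ((10−2)/6)² = 1.778
te_B = (5 + 4·8 + 17)/6 = 54/6 = 9; σ²_B = ((17−5)/6)² = 4.000
te_C = (1 + 4·2 + 3)/6 = 12/6 = 2; σ²_C = ((3−1)/6)² = 0.111
te_D = (10 + 4·11 + 12)/6 = 66/6 = 11; σ²_D = ((12−10)/6)² = 0.111
te_E = (9 + 4·11 + 13)/6 = 66/6 = 11; σ²_E = ((13−9)/6)² = 0.444
te_F = (1 + 4·7 + 13)/6 = 42/6 = 7; σ²_F = ((13−1)/6)² = 4.000
te_G = (2 + 4·4 + 6)/6 = 24/6 = 4; σ²_G = ((6−2)/6)² = 0.444
te_H = (7 + 4·9 + 11)/6 = 54/6 = 9; σ²_H = ((11−7)/6)² = 0.444
te_I = (5 + 4·10 + 21)/6 = 66/6 = 11; σ²_I = ((21−5)/6)² = 7.111
te_J = (3 + 4·8 + 19)/6 = 54/6 = 9; σ²_J = ((19−3)/6)² = 7.111

Forward pass:
ES_A = 0; EF_A = 6
ES_B = 6; EF_B = 6+9 = 15
ES_C = 6; EF_C = 6+2 = 8
ES_D = 6; EF_D = 6+11 = 17
ES_E = 6; EF_E = 6+11 = 17
ES_F = max(EF_A=6, EF_D=17) = 17; EF_F = 17+7 = 24
ES_G = 6; EF_G = 6+4 = 10
ES_H = 17; EF_H = 17+9 = 26
ES_I = max(EF_A=6, EF_C=8) = 8; EF_I = 8+11 = 19
ES_J = max(EF_B=15, EF_E=17, EF_F=24, EF_G=10, EF_H=26, EF_I=19) = 26; EF_J = 26+9 = 35
Expected project duration μ = 35 days. Critical path: A → D → H → J.

Variance along critical path = 1.778 + 0.111 + 0.444 + 7.111 = 9.444
σ = √9.444 = 3.073 days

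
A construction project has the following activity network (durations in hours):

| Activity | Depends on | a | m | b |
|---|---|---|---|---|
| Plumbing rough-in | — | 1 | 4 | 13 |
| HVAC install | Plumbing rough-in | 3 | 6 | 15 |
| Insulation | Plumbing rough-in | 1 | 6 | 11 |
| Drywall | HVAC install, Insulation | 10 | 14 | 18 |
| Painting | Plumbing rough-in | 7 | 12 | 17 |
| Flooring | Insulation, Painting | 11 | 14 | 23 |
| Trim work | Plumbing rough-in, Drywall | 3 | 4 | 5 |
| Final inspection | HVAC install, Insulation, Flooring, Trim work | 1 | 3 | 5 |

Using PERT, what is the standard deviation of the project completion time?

te_Plumbing rough-in = (1 + 4·4 + 13)/6 = 30/6 = 5; σ²_Plumbing rough-in = ((13−1)/6)² = 4.000
te_HVAC install = (3 + 4·6 + 15)/6 = 42/6 = 7; σ²_HVAC install = ((15−3)/6)² = 4.000
te_Insulation = (1 + 4·6 + 11)/6 = 36/6 = 6; σ²_Insulation = ((11−1)/6)² = 2.778
te_Drywall = (10 + 4·14 + 18)/6 = 84/6 = 14; σ²_Drywall = ((18−10)/6)² = 1.778
te_Painting = (7 + 4·12 + 17)/6 = 72/6 = 12; σ²_Painting = ((17−7)/6)² = 2.778
te_Flooring = (11 + 4·14 + 23)/6 = 90/6 = 15; σ²_Flooring = ((23−11)/6)² = 4.000
te_Trim work = (3 + 4·4 + 5)/6 = 24/6 = 4; σ²_Trim work = ((5−3)/6)² = 0.111
te_Final inspection = (1 + 4·3 + 5)/6 = 18/6 = 3; σ²_Final inspection = ((5−1)/6)² = 0.444

Forward pass:
ES_Plumbing rough-in = 0; EF_Plumbing rough-in = 5
ES_HVAC install = 5; EF_HVAC install = 5+7 = 12
ES_Insulation = 5; EF_Insulation = 5+6 = 11
ES_Drywall = max(EF_HVAC install=12, EF_Insulation=11) = 12; EF_Drywall = 12+14 = 26
ES_Painting = 5; EF_Painting = 5+12 = 17
ES_Flooring = max(EF_Insulation=11, EF_Painting=17) = 17; EF_Flooring = 17+15 = 32
ES_Trim work = max(EF_Plumbing rough-in=5, EF_Drywall=26) = 26; EF_Trim work = 26+4 = 30
ES_Final inspection = max(EF_HVAC install=12, EF_Insulation=11, EF_Flooring=32, EF_Trim work=30) = 32; EF_Final inspection = 32+3 = 35
Expected project duration μ = 35 hours. Critical path: Plumbing rough-in → Painting → Flooring → Final inspection.

Variance along critical path = 4.000 + 2.778 + 4.000 + 0.444 = 11.222
σ = √11.222 = 3.350 hours

3.35 hours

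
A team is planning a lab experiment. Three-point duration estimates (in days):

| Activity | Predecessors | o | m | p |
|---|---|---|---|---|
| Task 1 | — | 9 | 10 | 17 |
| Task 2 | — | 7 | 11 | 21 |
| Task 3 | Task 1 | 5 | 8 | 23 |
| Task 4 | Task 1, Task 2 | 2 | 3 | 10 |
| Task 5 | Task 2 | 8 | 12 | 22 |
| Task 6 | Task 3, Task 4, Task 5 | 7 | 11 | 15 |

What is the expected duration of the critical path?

36 days

te_Task 1 = (9 + 4·10 + 17)/6 = 66/6 = 11
te_Task 2 = (7 + 4·11 + 21)/6 = 72/6 = 12
te_Task 3 = (5 + 4·8 + 23)/6 = 60/6 = 10
te_Task 4 = (2 + 4·3 + 10)/6 = 24/6 = 4
te_Task 5 = (8 + 4·12 + 22)/6 = 78/6 = 13
te_Task 6 = (7 + 4·11 + 15)/6 = 66/6 = 11

Forward pass:
ES_Task 1 = 0; EF_Task 1 = 11
ES_Task 2 = 0; EF_Task 2 = 12
ES_Task 3 = 11; EF_Task 3 = 11+10 = 21
ES_Task 4 = max(EF_Task 1=11, EF_Task 2=12) = 12; EF_Task 4 = 12+4 = 16
ES_Task 5 = 12; EF_Task 5 = 12+13 = 25
ES_Task 6 = max(EF_Task 3=21, EF_Task 4=16, EF_Task 5=25) = 25; EF_Task 6 = 25+11 = 36
Expected project duration μ = 36 days. Critical path: Task 2 → Task 5 → Task 6.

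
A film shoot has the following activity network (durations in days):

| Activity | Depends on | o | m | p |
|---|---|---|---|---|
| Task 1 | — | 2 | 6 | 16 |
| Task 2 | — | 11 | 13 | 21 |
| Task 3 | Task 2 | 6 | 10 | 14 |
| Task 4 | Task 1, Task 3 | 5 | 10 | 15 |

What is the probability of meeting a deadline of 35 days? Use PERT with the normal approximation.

0.644

te_Task 1 = (2 + 4·6 + 16)/6 = 42/6 = 7; σ²_Task 1 = ((16−2)/6)² = 5.444
te_Task 2 = (11 + 4·13 + 21)/6 = 84/6 = 14; σ²_Task 2 = ((21−11)/6)² = 2.778
te_Task 3 = (6 + 4·10 + 14)/6 = 60/6 = 10; σ²_Task 3 = ((14−6)/6)² = 1.778
te_Task 4 = (5 + 4·10 + 15)/6 = 60/6 = 10; σ²_Task 4 = ((15−5)/6)² = 2.778

Forward pass:
ES_Task 1 = 0; EF_Task 1 = 7
ES_Task 2 = 0; EF_Task 2 = 14
ES_Task 3 = 14; EF_Task 3 = 14+10 = 24
ES_Task 4 = max(EF_Task 1=7, EF_Task 3=24) = 24; EF_Task 4 = 24+10 = 34
Expected project duration μ = 34 days. Critical path: Task 2 → Task 3 → Task 4.

Variance along critical path = 2.778 + 1.778 + 2.778 = 7.333; σ = √7.333 = 2.708 days.
Z = (35 − 34) / 2.708 = 0.369
P(T ≤ 35) = Φ(0.369) ≈ 0.644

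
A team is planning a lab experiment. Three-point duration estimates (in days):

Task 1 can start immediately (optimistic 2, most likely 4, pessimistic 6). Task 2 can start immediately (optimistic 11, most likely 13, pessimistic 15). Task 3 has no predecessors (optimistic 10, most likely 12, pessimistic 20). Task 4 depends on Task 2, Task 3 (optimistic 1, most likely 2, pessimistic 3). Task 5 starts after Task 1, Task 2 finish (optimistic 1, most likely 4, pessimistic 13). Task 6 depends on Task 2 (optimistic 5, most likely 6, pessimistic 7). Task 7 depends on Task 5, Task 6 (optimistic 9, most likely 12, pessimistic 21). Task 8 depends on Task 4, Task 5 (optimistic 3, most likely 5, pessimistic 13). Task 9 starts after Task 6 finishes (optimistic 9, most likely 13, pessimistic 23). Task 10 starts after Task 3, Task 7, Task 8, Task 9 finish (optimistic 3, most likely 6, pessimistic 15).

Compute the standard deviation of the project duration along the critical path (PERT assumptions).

te_Task 1 = (2 + 4·4 + 6)/6 = 24/6 = 4; σ²_Task 1 = ((6−2)/6)² = 0.444
te_Task 2 = (11 + 4·13 + 15)/6 = 78/6 = 13; σ²_Task 2 = ((15−11)/6)² = 0.444
te_Task 3 = (10 + 4·12 + 20)/6 = 78/6 = 13; σ²_Task 3 = ((20−10)/6)² = 2.778
te_Task 4 = (1 + 4·2 + 3)/6 = 12/6 = 2; σ²_Task 4 = ((3−1)/6)² = 0.111
te_Task 5 = (1 + 4·4 + 13)/6 = 30/6 = 5; σ²_Task 5 = ((13−1)/6)² = 4.000
te_Task 6 = (5 + 4·6 + 7)/6 = 36/6 = 6; σ²_Task 6 = ((7−5)/6)² = 0.111
te_Task 7 = (9 + 4·12 + 21)/6 = 78/6 = 13; σ²_Task 7 = ((21−9)/6)² = 4.000
te_Task 8 = (3 + 4·5 + 13)/6 = 36/6 = 6; σ²_Task 8 = ((13−3)/6)² = 2.778
te_Task 9 = (9 + 4·13 + 23)/6 = 84/6 = 14; σ²_Task 9 = ((23−9)/6)² = 5.444
te_Task 10 = (3 + 4·6 + 15)/6 = 42/6 = 7; σ²_Task 10 = ((15−3)/6)² = 4.000

Forward pass:
ES_Task 1 = 0; EF_Task 1 = 4
ES_Task 2 = 0; EF_Task 2 = 13
ES_Task 3 = 0; EF_Task 3 = 13
ES_Task 4 = max(EF_Task 2=13, EF_Task 3=13) = 13; EF_Task 4 = 13+2 = 15
ES_Task 5 = max(EF_Task 1=4, EF_Task 2=13) = 13; EF_Task 5 = 13+5 = 18
ES_Task 6 = 13; EF_Task 6 = 13+6 = 19
ES_Task 7 = max(EF_Task 5=18, EF_Task 6=19) = 19; EF_Task 7 = 19+13 = 32
ES_Task 8 = max(EF_Task 4=15, EF_Task 5=18) = 18; EF_Task 8 = 18+6 = 24
ES_Task 9 = 19; EF_Task 9 = 19+14 = 33
ES_Task 10 = max(EF_Task 3=13, EF_Task 7=32, EF_Task 8=24, EF_Task 9=33) = 33; EF_Task 10 = 33+7 = 40
Expected project duration μ = 40 days. Critical path: Task 2 → Task 6 → Task 9 → Task 10.

Variance along critical path = 0.444 + 0.111 + 5.444 + 4.000 = 10.000
σ = √10.000 = 3.162 days

3.16 days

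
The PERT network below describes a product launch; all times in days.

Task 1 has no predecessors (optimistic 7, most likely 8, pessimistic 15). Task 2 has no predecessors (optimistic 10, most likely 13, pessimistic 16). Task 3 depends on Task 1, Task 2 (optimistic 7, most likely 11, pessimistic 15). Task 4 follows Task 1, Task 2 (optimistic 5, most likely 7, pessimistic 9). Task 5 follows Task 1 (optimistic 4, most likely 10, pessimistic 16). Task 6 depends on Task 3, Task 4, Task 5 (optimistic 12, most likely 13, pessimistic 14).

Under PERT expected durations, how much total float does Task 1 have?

4 days

te_Task 1 = (7 + 4·8 + 15)/6 = 54/6 = 9
te_Task 2 = (10 + 4·13 + 16)/6 = 78/6 = 13
te_Task 3 = (7 + 4·11 + 15)/6 = 66/6 = 11
te_Task 4 = (5 + 4·7 + 9)/6 = 42/6 = 7
te_Task 5 = (4 + 4·10 + 16)/6 = 60/6 = 10
te_Task 6 = (12 + 4·13 + 14)/6 = 78/6 = 13

Forward pass:
ES_Task 1 = 0; EF_Task 1 = 9
ES_Task 2 = 0; EF_Task 2 = 13
ES_Task 3 = max(EF_Task 1=9, EF_Task 2=13) = 13; EF_Task 3 = 13+11 = 24
ES_Task 4 = max(EF_Task 1=9, EF_Task 2=13) = 13; EF_Task 4 = 13+7 = 20
ES_Task 5 = 9; EF_Task 5 = 9+10 = 19
ES_Task 6 = max(EF_Task 3=24, EF_Task 4=20, EF_Task 5=19) = 24; EF_Task 6 = 24+13 = 37
Expected project duration μ = 37 days. Critical path: Task 2 → Task 3 → Task 6.

Backward pass:
LF_Task 6 = 37; LS_Task 6 = 37−13 = 24
LF_Task 5 = LS_Task 6 = 24; LS_Task 5 = 24−10 = 14
LF_Task 4 = LS_Task 6 = 24; LS_Task 4 = 24−7 = 17
LF_Task 3 = LS_Task 6 = 24; LS_Task 3 = 24−11 = 13
LF_Task 2 = min(LS_Task 3=13, LS_Task 4=17) = 13; LS_Task 2 = 13−13 = 0
LF_Task 1 = min(LS_Task 3=13, LS_Task 4=17, LS_Task 5=14) = 13; LS_Task 1 = 13−9 = 4
Slack_Task 1 = LS_Task 1 − ES_Task 1 = 4 − 0 = 4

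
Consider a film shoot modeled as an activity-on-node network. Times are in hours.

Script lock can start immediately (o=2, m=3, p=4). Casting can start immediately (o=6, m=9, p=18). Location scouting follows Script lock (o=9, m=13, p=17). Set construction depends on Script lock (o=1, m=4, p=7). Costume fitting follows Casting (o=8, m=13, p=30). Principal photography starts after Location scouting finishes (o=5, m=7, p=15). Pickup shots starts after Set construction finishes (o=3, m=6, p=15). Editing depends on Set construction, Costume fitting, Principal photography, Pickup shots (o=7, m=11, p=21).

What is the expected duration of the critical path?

37 hours

te_Script lock = (2 + 4·3 + 4)/6 = 18/6 = 3
te_Casting = (6 + 4·9 + 18)/6 = 60/6 = 10
te_Location scouting = (9 + 4·13 + 17)/6 = 78/6 = 13
te_Set construction = (1 + 4·4 + 7)/6 = 24/6 = 4
te_Costume fitting = (8 + 4·13 + 30)/6 = 90/6 = 15
te_Principal photography = (5 + 4·7 + 15)/6 = 48/6 = 8
te_Pickup shots = (3 + 4·6 + 15)/6 = 42/6 = 7
te_Editing = (7 + 4·11 + 21)/6 = 72/6 = 12

Forward pass:
ES_Script lock = 0; EF_Script lock = 3
ES_Casting = 0; EF_Casting = 10
ES_Location scouting = 3; EF_Location scouting = 3+13 = 16
ES_Set construction = 3; EF_Set construction = 3+4 = 7
ES_Costume fitting = 10; EF_Costume fitting = 10+15 = 25
ES_Principal photography = 16; EF_Principal photography = 16+8 = 24
ES_Pickup shots = 7; EF_Pickup shots = 7+7 = 14
ES_Editing = max(EF_Set construction=7, EF_Costume fitting=25, EF_Principal photography=24, EF_Pickup shots=14) = 25; EF_Editing = 25+12 = 37
Expected project duration μ = 37 hours. Critical path: Casting → Costume fitting → Editing.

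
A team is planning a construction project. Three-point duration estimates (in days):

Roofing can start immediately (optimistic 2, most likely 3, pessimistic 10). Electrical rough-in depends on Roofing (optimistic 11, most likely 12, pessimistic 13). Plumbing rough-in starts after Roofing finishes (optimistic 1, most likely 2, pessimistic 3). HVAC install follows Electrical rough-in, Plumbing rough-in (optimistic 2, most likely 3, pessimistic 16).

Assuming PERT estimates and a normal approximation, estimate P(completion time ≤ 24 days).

0.866

te_Roofing = (2 + 4·3 + 10)/6 = 24/6 = 4; σ²_Roofing = ((10−2)/6)² = 1.778
te_Electrical rough-in = (11 + 4·12 + 13)/6 = 72/6 = 12; σ²_Electrical rough-in = ((13−11)/6)² = 0.111
te_Plumbing rough-in = (1 + 4·2 + 3)/6 = 12/6 = 2; σ²_Plumbing rough-in = ((3−1)/6)² = 0.111
te_HVAC install = (2 + 4·3 + 16)/6 = 30/6 = 5; σ²_HVAC install = ((16−2)/6)² = 5.444

Forward pass:
ES_Roofing = 0; EF_Roofing = 4
ES_Electrical rough-in = 4; EF_Electrical rough-in = 4+12 = 16
ES_Plumbing rough-in = 4; EF_Plumbing rough-in = 4+2 = 6
ES_HVAC install = max(EF_Electrical rough-in=16, EF_Plumbing rough-in=6) = 16; EF_HVAC install = 16+5 = 21
Expected project duration μ = 21 days. Critical path: Roofing → Electrical rough-in → HVAC install.

Variance along critical path = 1.778 + 0.111 + 5.444 = 7.333; σ = √7.333 = 2.708 days.
Z = (24 − 21) / 2.708 = 1.108
P(T ≤ 24) = Φ(1.108) ≈ 0.866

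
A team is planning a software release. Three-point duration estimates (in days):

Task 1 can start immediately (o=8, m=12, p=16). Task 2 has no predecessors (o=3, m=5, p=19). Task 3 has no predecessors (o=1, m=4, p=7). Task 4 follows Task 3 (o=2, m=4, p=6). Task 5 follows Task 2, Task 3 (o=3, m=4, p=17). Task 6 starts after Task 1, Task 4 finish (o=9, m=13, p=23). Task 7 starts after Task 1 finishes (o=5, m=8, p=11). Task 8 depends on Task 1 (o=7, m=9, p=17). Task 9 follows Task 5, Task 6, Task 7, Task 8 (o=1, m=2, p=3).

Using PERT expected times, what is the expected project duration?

te_Task 1 = (8 + 4·12 + 16)/6 = 72/6 = 12
te_Task 2 = (3 + 4·5 + 19)/6 = 42/6 = 7
te_Task 3 = (1 + 4·4 + 7)/6 = 24/6 = 4
te_Task 4 = (2 + 4·4 + 6)/6 = 24/6 = 4
te_Task 5 = (3 + 4·4 + 17)/6 = 36/6 = 6
te_Task 6 = (9 + 4·13 + 23)/6 = 84/6 = 14
te_Task 7 = (5 + 4·8 + 11)/6 = 48/6 = 8
te_Task 8 = (7 + 4·9 + 17)/6 = 60/6 = 10
te_Task 9 = (1 + 4·2 + 3)/6 = 12/6 = 2

Forward pass:
ES_Task 1 = 0; EF_Task 1 = 12
ES_Task 2 = 0; EF_Task 2 = 7
ES_Task 3 = 0; EF_Task 3 = 4
ES_Task 4 = 4; EF_Task 4 = 4+4 = 8
ES_Task 5 = max(EF_Task 2=7, EF_Task 3=4) = 7; EF_Task 5 = 7+6 = 13
ES_Task 6 = max(EF_Task 1=12, EF_Task 4=8) = 12; EF_Task 6 = 12+14 = 26
ES_Task 7 = 12; EF_Task 7 = 12+8 = 20
ES_Task 8 = 12; EF_Task 8 = 12+10 = 22
ES_Task 9 = max(EF_Task 5=13, EF_Task 6=26, EF_Task 7=20, EF_Task 8=22) = 26; EF_Task 9 = 26+2 = 28
Expected project duration μ = 28 days. Critical path: Task 1 → Task 6 → Task 9.

28 days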